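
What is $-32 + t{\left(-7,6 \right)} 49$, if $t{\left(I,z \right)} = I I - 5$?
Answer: $2124$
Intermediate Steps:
$t{\left(I,z \right)} = -5 + I^{2}$ ($t{\left(I,z \right)} = I^{2} - 5 = -5 + I^{2}$)
$-32 + t{\left(-7,6 \right)} 49 = -32 + \left(-5 + \left(-7\right)^{2}\right) 49 = -32 + \left(-5 + 49\right) 49 = -32 + 44 \cdot 49 = -32 + 2156 = 2124$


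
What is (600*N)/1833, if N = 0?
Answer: 0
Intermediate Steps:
(600*N)/1833 = (600*0)/1833 = 0*(1/1833) = 0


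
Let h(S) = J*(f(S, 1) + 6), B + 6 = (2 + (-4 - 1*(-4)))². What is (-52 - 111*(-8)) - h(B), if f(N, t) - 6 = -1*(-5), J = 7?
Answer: 717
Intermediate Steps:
f(N, t) = 11 (f(N, t) = 6 - 1*(-5) = 6 + 5 = 11)
B = -2 (B = -6 + (2 + (-4 - 1*(-4)))² = -6 + (2 + (-4 + 4))² = -6 + (2 + 0)² = -6 + 2² = -6 + 4 = -2)
h(S) = 119 (h(S) = 7*(11 + 6) = 7*17 = 119)
(-52 - 111*(-8)) - h(B) = (-52 - 111*(-8)) - 1*119 = (-52 + 888) - 119 = 836 - 119 = 717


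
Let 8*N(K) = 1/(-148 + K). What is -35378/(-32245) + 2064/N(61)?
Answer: -46321325902/32245 ≈ -1.4365e+6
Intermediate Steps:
N(K) = 1/(8*(-148 + K))
-35378/(-32245) + 2064/N(61) = -35378/(-32245) + 2064/((1/(8*(-148 + 61)))) = -35378*(-1/32245) + 2064/(((⅛)/(-87))) = 35378/32245 + 2064/(((⅛)*(-1/87))) = 35378/32245 + 2064/(-1/696) = 35378/32245 + 2064*(-696) = 35378/32245 - 1436544 = -46321325902/32245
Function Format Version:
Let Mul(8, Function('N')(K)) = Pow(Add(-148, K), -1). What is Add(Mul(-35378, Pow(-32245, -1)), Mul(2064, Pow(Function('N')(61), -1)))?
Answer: Rational(-46321325902, 32245) ≈ -1.4365e+6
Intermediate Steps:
Function('N')(K) = Mul(Rational(1, 8), Pow(Add(-148, K), -1))
Add(Mul(-35378, Pow(-32245, -1)), Mul(2064, Pow(Function('N')(61), -1))) = Add(Mul(-35378, Pow(-32245, -1)), Mul(2064, Pow(Mul(Rational(1, 8), Pow(Add(-148, 61), -1)), -1))) = Add(Mul(-35378, Rational(-1, 32245)), Mul(2064, Pow(Mul(Rational(1, 8), Pow(-87, -1)), -1))) = Add(Rational(35378, 32245), Mul(2064, Pow(Mul(Rational(1, 8), Rational(-1, 87)), -1))) = Add(Rational(35378, 32245), Mul(2064, Pow(Rational(-1, 696), -1))) = Add(Rational(35378, 32245), Mul(2064, -696)) = Add(Rational(35378, 32245), -1436544) = Rational(-46321325902, 32245)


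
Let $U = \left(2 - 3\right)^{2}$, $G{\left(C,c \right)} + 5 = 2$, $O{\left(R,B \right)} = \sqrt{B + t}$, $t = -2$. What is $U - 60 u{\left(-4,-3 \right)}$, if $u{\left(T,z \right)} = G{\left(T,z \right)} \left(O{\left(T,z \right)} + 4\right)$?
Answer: $721 + 180 i \sqrt{5} \approx 721.0 + 402.49 i$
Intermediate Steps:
$O{\left(R,B \right)} = \sqrt{-2 + B}$ ($O{\left(R,B \right)} = \sqrt{B - 2} = \sqrt{-2 + B}$)
$G{\left(C,c \right)} = -3$ ($G{\left(C,c \right)} = -5 + 2 = -3$)
$u{\left(T,z \right)} = -12 - 3 \sqrt{-2 + z}$ ($u{\left(T,z \right)} = - 3 \left(\sqrt{-2 + z} + 4\right) = - 3 \left(4 + \sqrt{-2 + z}\right) = -12 - 3 \sqrt{-2 + z}$)
$U = 1$ ($U = \left(-1\right)^{2} = 1$)
$U - 60 u{\left(-4,-3 \right)} = 1 - 60 \left(-12 - 3 \sqrt{-2 - 3}\right) = 1 - 60 \left(-12 - 3 \sqrt{-5}\right) = 1 - 60 \left(-12 - 3 i \sqrt{5}\right) = 1 + \left(720 + 180 i \sqrt{5}\right) = 721 + 180 i \sqrt{5}$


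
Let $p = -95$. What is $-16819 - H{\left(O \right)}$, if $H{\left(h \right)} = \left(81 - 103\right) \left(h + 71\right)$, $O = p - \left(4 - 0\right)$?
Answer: $-17435$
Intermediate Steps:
$O = -99$ ($O = -95 - \left(4 - 0\right) = -95 - \left(4 + 0\right) = -95 - 4 = -99$)
$H{\left(h \right)} = -1562 - 22 h$ ($H{\left(h \right)} = - 22 \left(71 + h\right) = -1562 - 22 h$)
$-16819 - H{\left(O \right)} = -16819 - \left(-1562 - -2178\right) = -16819 - \left(-1562 + 2178\right) = -16819 - 616 = -17435$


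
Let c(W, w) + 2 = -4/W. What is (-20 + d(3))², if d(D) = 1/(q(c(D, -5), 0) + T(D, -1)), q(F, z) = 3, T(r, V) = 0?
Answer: 3481/9 ≈ 386.78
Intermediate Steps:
c(W, w) = -2 - 4/W
d(D) = ⅓ (d(D) = 1/(3 + 0) = 1/3 = ⅓)
(-20 + d(3))² = (-20 + ⅓)² = (-59/3)² = 3481/9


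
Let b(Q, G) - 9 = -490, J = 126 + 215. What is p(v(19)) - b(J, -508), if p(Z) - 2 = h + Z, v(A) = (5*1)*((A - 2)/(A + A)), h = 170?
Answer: 24899/38 ≈ 655.24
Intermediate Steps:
J = 341
b(Q, G) = -481 (b(Q, G) = 9 - 490 = -481)
v(A) = 5*(-2 + A)/(2*A) (v(A) = 5*((-2 + A)/((2*A))) = 5*((-2 + A)*(1/(2*A))) = 5*((-2 + A)/(2*A)) = 5*(-2 + A)/(2*A))
p(Z) = 172 + Z (p(Z) = 2 + (170 + Z) = 172 + Z)
p(v(19)) - b(J, -508) = (172 + (5/2 - 5/19)) - 1*(-481) = (172 + (5/2 - 5*1/19)) + 481 = (172 + (5/2 - 5/19)) + 481 = (172 + 85/38) + 481 = 6621/38 + 481 = 24899/38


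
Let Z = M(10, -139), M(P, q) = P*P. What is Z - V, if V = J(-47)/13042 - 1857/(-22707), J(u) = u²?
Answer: 9846696881/98714898 ≈ 99.749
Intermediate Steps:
M(P, q) = P²
Z = 100 (Z = 10² = 100)
V = 24792919/98714898 (V = (-47)²/13042 - 1857/(-22707) = 2209*(1/13042) - 1857*(-1/22707) = 2209/13042 + 619/7569 = 24792919/98714898 ≈ 0.25116)
Z - V = 100 - 1*24792919/98714898 = 100 - 24792919/98714898 = 9846696881/98714898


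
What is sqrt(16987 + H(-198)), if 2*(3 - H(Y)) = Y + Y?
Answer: 2*sqrt(4297) ≈ 131.10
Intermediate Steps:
H(Y) = 3 - Y (H(Y) = 3 - (Y + Y)/2 = 3 - Y)
sqrt(16987 + H(-198)) = sqrt(16987 + (3 - 1*(-198))) = sqrt(16987 + (3 + 198)) = sqrt(16987 + 201) = sqrt(17188) = 2*sqrt(4297)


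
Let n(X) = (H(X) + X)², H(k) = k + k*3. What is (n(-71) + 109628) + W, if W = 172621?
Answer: 408274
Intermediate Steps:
H(k) = 4*k (H(k) = k + 3*k = 4*k)
n(X) = 25*X² (n(X) = (4*X + X)² = (5*X)² = 25*X²)
(n(-71) + 109628) + W = (25*(-71)² + 109628) + 172621 = (25*5041 + 109628) + 172621 = (126025 + 109628) + 172621 = 235653 + 172621 = 408274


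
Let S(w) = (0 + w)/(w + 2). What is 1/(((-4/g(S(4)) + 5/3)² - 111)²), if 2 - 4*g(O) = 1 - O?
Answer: 50625/116942596 ≈ 0.00043290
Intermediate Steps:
S(w) = w/(2 + w)
g(O) = ¼ + O/4 (g(O) = ½ - (1 - O)/4 = ½ + (-¼ + O/4) = ¼ + O/4)
1/(((-4/g(S(4)) + 5/3)² - 111)²) = 1/(((-4/(¼ + (4/(2 + 4))/4) + 5/3)² - 111)²) = 1/(((-4/(¼ + (4/6)/4) + 5*(⅓))² - 111)²) = 1/(((-4/(¼ + (4*(⅙))/4) + 5/3)² - 111)²) = 1/(((-4/(¼ + (¼)*(⅔)) + 5/3)² - 111)²) = 1/(((-4/(¼ + ⅙) + 5/3)² - 111)²) = 1/(((-4/5/12 + 5/3)² - 111)²) = 1/(((-4*12/5 + 5/3)² - 111)²) = 1/(((-48/5 + 5/3)² - 111)²) = 1/(((-119/15)² - 111)²) = 1/((14161/225 - 111)²) = 1/((-10814/225)²) = 1/(116942596/50625) = 50625/116942596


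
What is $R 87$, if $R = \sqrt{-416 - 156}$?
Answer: $174 i \sqrt{143} \approx 2080.7 i$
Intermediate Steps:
$R = 2 i \sqrt{143}$ ($R = \sqrt{-572} = 2 i \sqrt{143} \approx 23.917 i$)
$R 87 = 2 i \sqrt{143} \cdot 87 = 174 i \sqrt{143}$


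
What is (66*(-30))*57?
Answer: -112860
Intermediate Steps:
(66*(-30))*57 = -1980*57 = -112860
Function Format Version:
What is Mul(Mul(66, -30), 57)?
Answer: -112860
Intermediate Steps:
Mul(Mul(66, -30), 57) = Mul(-1980, 57) = -112860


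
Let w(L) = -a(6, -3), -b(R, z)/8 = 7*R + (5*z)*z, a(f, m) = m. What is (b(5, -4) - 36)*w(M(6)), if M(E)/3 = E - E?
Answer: -2868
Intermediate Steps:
b(R, z) = -56*R - 40*z² (b(R, z) = -8*(7*R + (5*z)*z) = -8*(7*R + 5*z²) = -8*(5*z² + 7*R) = -56*R - 40*z²)
M(E) = 0 (M(E) = 3*(E - E) = 3*0 = 0)
w(L) = 3 (w(L) = -1*(-3) = 3)
(b(5, -4) - 36)*w(M(6)) = ((-56*5 - 40*(-4)²) - 36)*3 = ((-280 - 40*16) - 36)*3 = ((-280 - 640) - 36)*3 = (-920 - 36)*3 = -956*3 = -2868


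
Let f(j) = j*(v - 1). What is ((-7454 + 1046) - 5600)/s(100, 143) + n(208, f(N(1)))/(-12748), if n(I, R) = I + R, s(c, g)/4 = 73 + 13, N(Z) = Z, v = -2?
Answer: -19143563/548164 ≈ -34.923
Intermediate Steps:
s(c, g) = 344 (s(c, g) = 4*(73 + 13) = 4*86 = 344)
f(j) = -3*j (f(j) = j*(-2 - 1) = j*(-3) = -3*j)
((-7454 + 1046) - 5600)/s(100, 143) + n(208, f(N(1)))/(-12748) = ((-7454 + 1046) - 5600)/344 + (208 - 3*1)/(-12748) = (-6408 - 5600)*(1/344) + (208 - 3)*(-1/12748) = -12008*1/344 + 205*(-1/12748) = -1501/43 - 205/12748 = -19143563/548164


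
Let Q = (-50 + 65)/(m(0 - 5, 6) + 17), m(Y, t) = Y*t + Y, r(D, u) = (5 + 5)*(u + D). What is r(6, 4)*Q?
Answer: -250/3 ≈ -83.333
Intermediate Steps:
r(D, u) = 10*D + 10*u (r(D, u) = 10*(D + u) = 10*D + 10*u)
m(Y, t) = Y + Y*t
Q = -5/6 (Q = (-50 + 65)/((0 - 5)*(1 + 6) + 17) = 15/(-5*7 + 17) = 15/(-35 + 17) = 15/(-18) = 15*(-1/18) = -5/6 ≈ -0.83333)
r(6, 4)*Q = (10*6 + 10*4)*(-5/6) = (60 + 40)*(-5/6) = 100*(-5/6) = -250/3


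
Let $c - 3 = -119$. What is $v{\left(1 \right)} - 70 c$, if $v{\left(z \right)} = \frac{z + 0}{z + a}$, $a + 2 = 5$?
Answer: $\frac{32481}{4} \approx 8120.3$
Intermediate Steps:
$c = -116$ ($c = 3 - 119 = -116$)
$a = 3$ ($a = -2 + 5 = 3$)
$v{\left(z \right)} = \frac{z}{3 + z}$ ($v{\left(z \right)} = \frac{z + 0}{z + 3} = \frac{z}{3 + z}$)
$v{\left(1 \right)} - 70 c = 1 \frac{1}{3 + 1} - -8120 = 1 \cdot \frac{1}{4} + 8120 = \frac{1}{4} + 8120 = \frac{32481}{4}$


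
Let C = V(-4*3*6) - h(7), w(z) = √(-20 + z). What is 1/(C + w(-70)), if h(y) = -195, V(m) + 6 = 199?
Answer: 194/75317 - 3*I*√10/150634 ≈ 0.0025758 - 6.2979e-5*I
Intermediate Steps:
V(m) = 193 (V(m) = -6 + 199 = 193)
C = 388 (C = 193 - 1*(-195) = 193 + 195 = 388)
1/(C + w(-70)) = 1/(388 + √(-20 - 70)) = 1/(388 + √(-90)) = 1/(388 + 3*I*√10)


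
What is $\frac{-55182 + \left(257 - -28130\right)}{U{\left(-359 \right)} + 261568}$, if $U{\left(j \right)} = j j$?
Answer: $- \frac{26795}{390449} \approx -0.068626$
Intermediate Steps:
$U{\left(j \right)} = j^{2}$
$\frac{-55182 + \left(257 - -28130\right)}{U{\left(-359 \right)} + 261568} = \frac{-55182 + \left(257 - -28130\right)}{\left(-359\right)^{2} + 261568} = \frac{-55182 + \left(257 + 28130\right)}{128881 + 261568} = \frac{-55182 + 28387}{390449} = \left(-26795\right) \frac{1}{390449} = - \frac{26795}{390449}$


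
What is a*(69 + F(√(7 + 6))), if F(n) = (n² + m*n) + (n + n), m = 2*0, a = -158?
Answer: -12956 - 316*√13 ≈ -14095.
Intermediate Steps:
m = 0
F(n) = n² + 2*n (F(n) = (n² + 0*n) + (n + n) = (n² + 0) + 2*n = n² + 2*n)
a*(69 + F(√(7 + 6))) = -158*(69 + √(7 + 6)*(2 + √(7 + 6))) = -158*(69 + √13*(2 + √13)) = -10902 - 158*√13*(2 + √13)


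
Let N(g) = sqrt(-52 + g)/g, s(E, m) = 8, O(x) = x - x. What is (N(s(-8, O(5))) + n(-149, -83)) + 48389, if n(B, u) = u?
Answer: 48306 + I*sqrt(11)/4 ≈ 48306.0 + 0.82916*I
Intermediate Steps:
O(x) = 0
N(g) = sqrt(-52 + g)/g
(N(s(-8, O(5))) + n(-149, -83)) + 48389 = (sqrt(-52 + 8)/8 - 83) + 48389 = (sqrt(-44)/8 - 83) + 48389 = ((2*I*sqrt(11))/8 - 83) + 48389 = (I*sqrt(11)/4 - 83) + 48389 = (-83 + I*sqrt(11)/4) + 48389 = 48306 + I*sqrt(11)/4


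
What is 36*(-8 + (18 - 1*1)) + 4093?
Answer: 4417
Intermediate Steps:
36*(-8 + (18 - 1*1)) + 4093 = 36*(-8 + (18 - 1)) + 4093 = 36*(-8 + 17) + 4093 = 36*9 + 4093 = 324 + 4093 = 4417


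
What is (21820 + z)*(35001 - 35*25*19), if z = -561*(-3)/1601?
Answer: 641974803128/1601 ≈ 4.0098e+8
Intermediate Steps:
z = 1683/1601 (z = 1683*(1/1601) = 1683/1601 ≈ 1.0512)
(21820 + z)*(35001 - 35*25*19) = (21820 + 1683/1601)*(35001 - 35*25*19) = 34935503*(35001 - 875*19)/1601 = 34935503*(35001 - 16625)/1601 = (34935503/1601)*18376 = 641974803128/1601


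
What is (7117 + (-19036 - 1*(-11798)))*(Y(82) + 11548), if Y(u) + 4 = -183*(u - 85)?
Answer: -1463253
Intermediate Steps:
Y(u) = 15551 - 183*u (Y(u) = -4 - 183*(u - 85) = -4 - 183*(-85 + u) = -4 + (15555 - 183*u) = 15551 - 183*u)
(7117 + (-19036 - 1*(-11798)))*(Y(82) + 11548) = (7117 + (-19036 - 1*(-11798)))*((15551 - 183*82) + 11548) = (7117 + (-19036 + 11798))*((15551 - 15006) + 11548) = (7117 - 7238)*(545 + 11548) = -121*12093 = -1463253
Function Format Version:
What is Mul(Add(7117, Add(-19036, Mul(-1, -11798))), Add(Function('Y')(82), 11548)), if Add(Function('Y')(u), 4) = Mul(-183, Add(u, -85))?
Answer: -1463253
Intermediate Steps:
Function('Y')(u) = Add(15551, Mul(-183, u)) (Function('Y')(u) = Add(-4, Mul(-183, Add(u, -85))) = Add(-4, Mul(-183, Add(-85, u))) = Add(-4, Add(15555, Mul(-183, u))) = Add(15551, Mul(-183, u)))
Mul(Add(7117, Add(-19036, Mul(-1, -11798))), Add(Function('Y')(82), 11548)) = Mul(Add(7117, Add(-19036, Mul(-1, -11798))), Add(Add(15551, Mul(-183, 82)), 11548)) = Mul(Add(7117, Add(-19036, 11798)), Add(Add(15551, -15006), 11548)) = Mul(Add(7117, -7238), Add(545, 11548)) = Mul(-121, 12093) = -1463253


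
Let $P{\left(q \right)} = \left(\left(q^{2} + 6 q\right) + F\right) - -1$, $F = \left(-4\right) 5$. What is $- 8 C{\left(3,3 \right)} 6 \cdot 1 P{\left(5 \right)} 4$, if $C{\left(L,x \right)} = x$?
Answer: $-20736$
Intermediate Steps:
$F = -20$
$P{\left(q \right)} = -19 + q^{2} + 6 q$ ($P{\left(q \right)} = \left(\left(q^{2} + 6 q\right) - 20\right) - -1 = \left(-20 + q^{2} + 6 q\right) + 1 = -19 + q^{2} + 6 q$)
$- 8 C{\left(3,3 \right)} 6 \cdot 1 P{\left(5 \right)} 4 = - 8 \cdot 3 \cdot 6 \cdot 1 \left(-19 + 5^{2} + 6 \cdot 5\right) 4 = - 8 \cdot 18 \cdot 1 \left(-19 + 25 + 30\right) 4 = - 8 \cdot 18 \cdot 1 \cdot 36 \cdot 4 = - 8 \cdot 18 \cdot 36 \cdot 4 = \left(-8\right) 648 \cdot 4 = \left(-5184\right) 4 = -20736$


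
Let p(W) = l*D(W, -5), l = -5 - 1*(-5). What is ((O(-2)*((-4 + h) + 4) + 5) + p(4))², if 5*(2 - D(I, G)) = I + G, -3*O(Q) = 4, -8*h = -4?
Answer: 169/9 ≈ 18.778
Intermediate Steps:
l = 0 (l = -5 + 5 = 0)
h = ½ (h = -⅛*(-4) = ½ ≈ 0.50000)
O(Q) = -4/3 (O(Q) = -⅓*4 = -4/3)
D(I, G) = 2 - G/5 - I/5 (D(I, G) = 2 - (I + G)/5 = 2 - (G + I)/5 = 2 + (-G/5 - I/5) = 2 - G/5 - I/5)
p(W) = 0 (p(W) = 0*(2 - ⅕*(-5) - W/5) = 0*(2 + 1 - W/5) = 0*(3 - W/5) = 0)
((O(-2)*((-4 + h) + 4) + 5) + p(4))² = ((-4*((-4 + ½) + 4)/3 + 5) + 0)² = ((-4*(-7/2 + 4)/3 + 5) + 0)² = ((-4/3*½ + 5) + 0)² = ((-⅔ + 5) + 0)² = (13/3 + 0)² = (13/3)² = 169/9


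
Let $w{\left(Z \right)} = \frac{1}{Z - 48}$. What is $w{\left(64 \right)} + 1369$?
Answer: $\frac{21905}{16} \approx 1369.1$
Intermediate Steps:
$w{\left(Z \right)} = \frac{1}{-48 + Z}$
$w{\left(64 \right)} + 1369 = \frac{1}{-48 + 64} + 1369 = \frac{1}{16} + 1369 = \frac{21905}{16}$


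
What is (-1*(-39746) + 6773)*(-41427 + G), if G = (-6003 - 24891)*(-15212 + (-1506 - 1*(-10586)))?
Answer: 8810725627539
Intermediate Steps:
G = 189442008 (G = -30894*(-15212 + (-1506 + 10586)) = -30894*(-15212 + 9080) = -30894*(-6132) = 189442008)
(-1*(-39746) + 6773)*(-41427 + G) = (-1*(-39746) + 6773)*(-41427 + 189442008) = (39746 + 6773)*189400581 = 46519*189400581 = 8810725627539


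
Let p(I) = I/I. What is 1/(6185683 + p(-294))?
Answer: 1/6185684 ≈ 1.6166e-7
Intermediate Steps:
p(I) = 1
1/(6185683 + p(-294)) = 1/(6185683 + 1) = 1/6185684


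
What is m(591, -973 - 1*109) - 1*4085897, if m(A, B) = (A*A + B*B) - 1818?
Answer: -2567710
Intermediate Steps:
m(A, B) = -1818 + A² + B² (m(A, B) = (A² + B²) - 1818 = -1818 + A² + B²)
m(591, -973 - 1*109) - 1*4085897 = (-1818 + 591² + (-973 - 1*109)²) - 1*4085897 = (-1818 + 349281 + (-973 - 109)²) - 4085897 = (-1818 + 349281 + (-1082)²) - 4085897 = (-1818 + 349281 + 1170724) - 4085897 = 1518187 - 4085897 = -2567710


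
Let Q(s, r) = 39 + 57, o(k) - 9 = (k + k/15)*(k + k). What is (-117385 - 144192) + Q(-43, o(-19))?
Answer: -261481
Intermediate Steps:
o(k) = 9 + 32*k²/15 (o(k) = 9 + (k + k/15)*(k + k) = 9 + (k + k*(1/15))*(2*k) = 9 + (k + k/15)*(2*k) = 9 + (16*k/15)*(2*k) = 9 + 32*k²/15)
Q(s, r) = 96
(-117385 - 144192) + Q(-43, o(-19)) = (-117385 - 144192) + 96 = -261577 + 96 = -261481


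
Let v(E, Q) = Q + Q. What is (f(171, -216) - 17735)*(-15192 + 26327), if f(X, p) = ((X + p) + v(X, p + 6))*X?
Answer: -1082878750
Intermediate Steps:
v(E, Q) = 2*Q
f(X, p) = X*(12 + X + 3*p) (f(X, p) = ((X + p) + 2*(p + 6))*X = ((X + p) + 2*(6 + p))*X = ((X + p) + (12 + 2*p))*X = (12 + X + 3*p)*X = X*(12 + X + 3*p))
(f(171, -216) - 17735)*(-15192 + 26327) = (171*(12 + 171 + 3*(-216)) - 17735)*(-15192 + 26327) = (171*(12 + 171 - 648) - 17735)*11135 = (171*(-465) - 17735)*11135 = (-79515 - 17735)*11135 = -97250*11135 = -1082878750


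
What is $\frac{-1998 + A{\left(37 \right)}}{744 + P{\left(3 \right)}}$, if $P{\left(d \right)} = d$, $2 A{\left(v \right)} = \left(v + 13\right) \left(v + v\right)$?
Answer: $- \frac{148}{747} \approx -0.19813$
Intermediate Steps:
$A{\left(v \right)} = v \left(13 + v\right)$ ($A{\left(v \right)} = \frac{\left(v + 13\right) \left(v + v\right)}{2} = \frac{\left(13 + v\right) 2 v}{2} = \frac{2 v \left(13 + v\right)}{2} = v \left(13 + v\right)$)
$\frac{-1998 + A{\left(37 \right)}}{744 + P{\left(3 \right)}} = \frac{-1998 + 37 \left(13 + 37\right)}{744 + 3} = \frac{-1998 + 37 \cdot 50}{747} = \left(-1998 + 1850\right) \frac{1}{747} = \left(-148\right) \frac{1}{747} = - \frac{148}{747}$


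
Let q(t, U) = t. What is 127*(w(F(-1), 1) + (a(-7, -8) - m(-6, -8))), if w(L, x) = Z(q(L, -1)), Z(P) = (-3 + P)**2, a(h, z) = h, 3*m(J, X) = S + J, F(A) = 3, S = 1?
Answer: -2032/3 ≈ -677.33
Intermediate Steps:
m(J, X) = 1/3 + J/3 (m(J, X) = (1 + J)/3 = 1/3 + J/3)
w(L, x) = (-3 + L)**2
127*(w(F(-1), 1) + (a(-7, -8) - m(-6, -8))) = 127*((-3 + 3)**2 + (-7 - (1/3 + (1/3)*(-6)))) = 127*(0**2 + (-7 - (1/3 - 2))) = 127*(0 + (-7 - 1*(-5/3))) = 127*(0 + (-7 + 5/3)) = 127*(0 - 16/3) = 127*(-16/3) = -2032/3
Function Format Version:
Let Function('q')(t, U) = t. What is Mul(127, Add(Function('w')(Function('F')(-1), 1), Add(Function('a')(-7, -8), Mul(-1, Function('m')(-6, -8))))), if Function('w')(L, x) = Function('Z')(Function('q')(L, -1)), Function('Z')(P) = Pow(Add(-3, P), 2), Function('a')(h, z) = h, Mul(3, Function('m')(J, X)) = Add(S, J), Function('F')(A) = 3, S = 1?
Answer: Rational(-2032, 3) ≈ -677.33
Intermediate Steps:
Function('m')(J, X) = Add(Rational(1, 3), Mul(Rational(1, 3), J)) (Function('m')(J, X) = Mul(Rational(1, 3), Add(1, J)) = Add(Rational(1, 3), Mul(Rational(1, 3), J)))
Function('w')(L, x) = Pow(Add(-3, L), 2)
Mul(127, Add(Function('w')(Function('F')(-1), 1), Add(Function('a')(-7, -8), Mul(-1, Function('m')(-6, -8))))) = Mul(127, Add(Pow(Add(-3, 3), 2), Add(-7, Mul(-1, Add(Rational(1, 3), Mul(Rational(1, 3), -6)))))) = Mul(127, Add(Pow(0, 2), Add(-7, Mul(-1, Add(Rational(1, 3), -2))))) = Mul(127, Add(0, Add(-7, Mul(-1, Rational(-5, 3))))) = Mul(127, Add(0, Add(-7, Rational(5, 3)))) = Mul(127, Add(0, Rational(-16, 3))) = Mul(127, Rational(-16, 3)) = Rational(-2032, 3)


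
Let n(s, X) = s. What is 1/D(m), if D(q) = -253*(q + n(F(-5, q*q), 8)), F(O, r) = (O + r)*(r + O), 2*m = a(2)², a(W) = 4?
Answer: -1/882717 ≈ -1.1329e-6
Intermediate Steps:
m = 8 (m = (½)*4² = (½)*16 = 8)
F(O, r) = (O + r)² (F(O, r) = (O + r)*(O + r) = (O + r)²)
D(q) = -253*q - 253*(-5 + q²)² (D(q) = -253*(q + (-5 + q*q)²) = -253*(q + (-5 + q²)²) = -253*q - 253*(-5 + q²)²)
1/D(m) = 1/(-253*8 - 253*(-5 + 8²)²) = 1/(-2024 - 253*(-5 + 64)²) = 1/(-2024 - 253*59²) = 1/(-2024 - 253*3481) = 1/(-2024 - 880693) = 1/(-882717) = -1/882717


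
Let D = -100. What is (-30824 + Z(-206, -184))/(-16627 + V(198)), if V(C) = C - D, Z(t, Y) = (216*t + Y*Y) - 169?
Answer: 41633/16329 ≈ 2.5496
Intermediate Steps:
Z(t, Y) = -169 + Y**2 + 216*t (Z(t, Y) = (216*t + Y**2) - 169 = (Y**2 + 216*t) - 169 = -169 + Y**2 + 216*t)
V(C) = 100 + C (V(C) = C - 1*(-100) = C + 100 = 100 + C)
(-30824 + Z(-206, -184))/(-16627 + V(198)) = (-30824 + (-169 + (-184)**2 + 216*(-206)))/(-16627 + (100 + 198)) = (-30824 + (-169 + 33856 - 44496))/(-16627 + 298) = (-30824 - 10809)/(-16329) = -41633*(-1/16329) = 41633/16329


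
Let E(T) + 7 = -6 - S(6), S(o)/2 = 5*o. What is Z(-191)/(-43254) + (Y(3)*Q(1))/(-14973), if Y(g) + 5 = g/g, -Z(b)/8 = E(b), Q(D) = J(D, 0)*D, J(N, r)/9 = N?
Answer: -1197848/107940357 ≈ -0.011097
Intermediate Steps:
J(N, r) = 9*N
S(o) = 10*o (S(o) = 2*(5*o) = 10*o)
E(T) = -73 (E(T) = -7 + (-6 - 10*6) = -7 + (-6 - 1*60) = -7 + (-6 - 60) = -7 - 66 = -73)
Q(D) = 9*D² (Q(D) = (9*D)*D = 9*D²)
Z(b) = 584 (Z(b) = -8*(-73) = 584)
Y(g) = -4 (Y(g) = -5 + g/g = -5 + 1 = -4)
Z(-191)/(-43254) + (Y(3)*Q(1))/(-14973) = 584/(-43254) - 36*1²/(-14973) = 584*(-1/43254) - 36*(-1/14973) = -292/21627 - 4*9*(-1/14973) = -292/21627 - 36*(-1/14973) = -292/21627 + 12/4991 = -1197848/107940357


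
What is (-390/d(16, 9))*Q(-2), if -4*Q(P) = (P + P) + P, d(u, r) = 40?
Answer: -117/8 ≈ -14.625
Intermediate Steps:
Q(P) = -3*P/4 (Q(P) = -((P + P) + P)/4 = -(2*P + P)/4 = -3*P/4)
(-390/d(16, 9))*Q(-2) = (-390/40)*(-¾*(-2)) = -390*1/40*(3/2) = -39/4*3/2 = -117/8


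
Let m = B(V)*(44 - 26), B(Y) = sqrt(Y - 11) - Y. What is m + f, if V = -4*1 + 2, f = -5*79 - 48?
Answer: -407 + 18*I*sqrt(13) ≈ -407.0 + 64.9*I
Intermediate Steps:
f = -443 (f = -395 - 48 = -443)
V = -2 (V = -4 + 2 = -2)
B(Y) = sqrt(-11 + Y) - Y
m = 36 + 18*I*sqrt(13) (m = (sqrt(-11 - 2) - 1*(-2))*(44 - 26) = (sqrt(-13) + 2)*18 = (I*sqrt(13) + 2)*18 = (2 + I*sqrt(13))*18 = 36 + 18*I*sqrt(13) ≈ 36.0 + 64.9*I)
m + f = (36 + 18*I*sqrt(13)) - 443 = -407 + 18*I*sqrt(13)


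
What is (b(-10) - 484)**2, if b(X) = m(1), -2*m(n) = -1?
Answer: 935089/4 ≈ 2.3377e+5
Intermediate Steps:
m(n) = 1/2 (m(n) = -1/2*(-1) = 1/2)
b(X) = 1/2
(b(-10) - 484)**2 = (1/2 - 484)**2 = (-967/2)**2 = 935089/4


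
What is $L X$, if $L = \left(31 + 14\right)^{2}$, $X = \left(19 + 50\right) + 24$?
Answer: $188325$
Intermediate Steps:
$X = 93$ ($X = 69 + 24 = 93$)
$L = 2025$ ($L = 45^{2} = 2025$)
$L X = 2025 \cdot 93 = 188325$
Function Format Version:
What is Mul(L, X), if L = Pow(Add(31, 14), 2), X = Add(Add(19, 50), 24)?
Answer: 188325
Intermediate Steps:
X = 93 (X = Add(69, 24) = 93)
L = 2025 (L = Pow(45, 2) = 2025)
Mul(L, X) = Mul(2025, 93) = 188325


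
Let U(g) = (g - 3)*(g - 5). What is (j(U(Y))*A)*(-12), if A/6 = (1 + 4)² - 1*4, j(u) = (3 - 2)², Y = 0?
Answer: -1512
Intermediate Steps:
U(g) = (-5 + g)*(-3 + g) (U(g) = (-3 + g)*(-5 + g) = (-5 + g)*(-3 + g))
j(u) = 1 (j(u) = 1² = 1)
A = 126 (A = 6*((1 + 4)² - 1*4) = 6*(5² - 4) = 6*(25 - 4) = 6*21 = 126)
(j(U(Y))*A)*(-12) = (1*126)*(-12) = 126*(-12) = -1512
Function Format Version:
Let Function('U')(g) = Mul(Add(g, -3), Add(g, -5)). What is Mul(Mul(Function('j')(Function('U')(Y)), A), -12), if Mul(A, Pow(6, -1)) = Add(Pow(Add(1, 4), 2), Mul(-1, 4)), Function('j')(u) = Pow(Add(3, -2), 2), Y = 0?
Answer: -1512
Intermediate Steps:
Function('U')(g) = Mul(Add(-5, g), Add(-3, g)) (Function('U')(g) = Mul(Add(-3, g), Add(-5, g)) = Mul(Add(-5, g), Add(-3, g)))
Function('j')(u) = 1 (Function('j')(u) = Pow(1, 2) = 1)
A = 126 (A = Mul(6, Add(Pow(Add(1, 4), 2), Mul(-1, 4))) = Mul(6, Add(Pow(5, 2), -4)) = Mul(6, Add(25, -4)) = Mul(6, 21) = 126)
Mul(Mul(Function('j')(Function('U')(Y)), A), -12) = Mul(Mul(1, 126), -12) = Mul(126, -12) = -1512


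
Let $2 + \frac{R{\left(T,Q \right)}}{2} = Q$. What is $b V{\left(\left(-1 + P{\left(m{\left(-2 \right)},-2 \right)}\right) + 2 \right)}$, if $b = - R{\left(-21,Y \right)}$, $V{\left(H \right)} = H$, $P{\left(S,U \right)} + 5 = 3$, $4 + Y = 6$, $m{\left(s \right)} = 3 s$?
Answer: $0$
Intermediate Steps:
$Y = 2$ ($Y = -4 + 6 = 2$)
$R{\left(T,Q \right)} = -4 + 2 Q$
$P{\left(S,U \right)} = -2$ ($P{\left(S,U \right)} = -5 + 3 = -2$)
$b = 0$ ($b = - (-4 + 2 \cdot 2) = - (-4 + 4) = \left(-1\right) 0 = 0$)
$b V{\left(\left(-1 + P{\left(m{\left(-2 \right)},-2 \right)}\right) + 2 \right)} = 0 \left(\left(-1 - 2\right) + 2\right) = 0 \left(-3 + 2\right) = 0 \left(-1\right) = 0$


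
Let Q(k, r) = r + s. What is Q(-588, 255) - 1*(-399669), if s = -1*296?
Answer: 399628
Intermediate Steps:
s = -296
Q(k, r) = -296 + r (Q(k, r) = r - 296 = -296 + r)
Q(-588, 255) - 1*(-399669) = (-296 + 255) - 1*(-399669) = -41 + 399669 = 399628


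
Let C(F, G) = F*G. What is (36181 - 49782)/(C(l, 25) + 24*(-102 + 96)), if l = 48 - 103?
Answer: 1943/217 ≈ 8.9539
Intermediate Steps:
l = -55
(36181 - 49782)/(C(l, 25) + 24*(-102 + 96)) = (36181 - 49782)/(-55*25 + 24*(-102 + 96)) = -13601/(-1375 + 24*(-6)) = -13601/(-1375 - 144) = -13601/(-1519) = -13601*(-1/1519) = 1943/217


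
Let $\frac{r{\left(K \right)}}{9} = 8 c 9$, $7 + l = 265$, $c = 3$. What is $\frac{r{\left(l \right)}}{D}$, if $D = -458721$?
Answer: $- \frac{216}{50969} \approx -0.0042379$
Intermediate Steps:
$l = 258$ ($l = -7 + 265 = 258$)
$r{\left(K \right)} = 1944$ ($r{\left(K \right)} = 9 \cdot 8 \cdot 3 \cdot 9 = 9 \cdot 24 \cdot 9 = 9 \cdot 216 = 1944$)
$\frac{r{\left(l \right)}}{D} = \frac{1944}{-458721} = 1944 \left(- \frac{1}{458721}\right) = - \frac{216}{50969}$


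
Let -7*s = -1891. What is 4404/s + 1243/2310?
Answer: 6687563/397110 ≈ 16.841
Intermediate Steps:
s = 1891/7 (s = -⅐*(-1891) = 1891/7 ≈ 270.14)
4404/s + 1243/2310 = 4404/(1891/7) + 1243/2310 = 4404*(7/1891) + 1243*(1/2310) = 30828/1891 + 113/210 = 6687563/397110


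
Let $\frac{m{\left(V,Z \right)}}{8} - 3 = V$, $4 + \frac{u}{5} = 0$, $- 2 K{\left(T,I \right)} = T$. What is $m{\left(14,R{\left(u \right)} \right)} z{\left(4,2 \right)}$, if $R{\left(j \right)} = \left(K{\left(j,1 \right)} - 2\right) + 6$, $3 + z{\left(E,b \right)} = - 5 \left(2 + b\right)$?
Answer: $-3128$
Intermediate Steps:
$K{\left(T,I \right)} = - \frac{T}{2}$
$z{\left(E,b \right)} = -13 - 5 b$ ($z{\left(E,b \right)} = -3 - 5 \left(2 + b\right) = -3 - \left(10 + 5 b\right) = -13 - 5 b$)
$u = -20$ ($u = -20 + 5 \cdot 0 = -20 + 0 = -20$)
$R{\left(j \right)} = 4 - \frac{j}{2}$ ($R{\left(j \right)} = \left(- \frac{j}{2} - 2\right) + 6 = \left(-2 - \frac{j}{2}\right) + 6 = 4 - \frac{j}{2}$)
$m{\left(V,Z \right)} = 24 + 8 V$
$m{\left(14,R{\left(u \right)} \right)} z{\left(4,2 \right)} = \left(24 + 8 \cdot 14\right) \left(-13 - 10\right) = \left(24 + 112\right) \left(-13 - 10\right) = 136 \left(-23\right) = -3128$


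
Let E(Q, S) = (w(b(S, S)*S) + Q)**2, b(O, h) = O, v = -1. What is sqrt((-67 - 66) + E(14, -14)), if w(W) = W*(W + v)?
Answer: sqrt(1461838623) ≈ 38234.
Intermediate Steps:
w(W) = W*(-1 + W) (w(W) = W*(W - 1) = W*(-1 + W))
E(Q, S) = (Q + S**2*(-1 + S**2))**2 (E(Q, S) = ((S*S)*(-1 + S*S) + Q)**2 = (S**2*(-1 + S**2) + Q)**2 = (Q + S**2*(-1 + S**2))**2)
sqrt((-67 - 66) + E(14, -14)) = sqrt((-67 - 66) + (14 + (-14)**4 - 1*(-14)**2)**2) = sqrt(-133 + (14 + 38416 - 1*196)**2) = sqrt(-133 + (14 + 38416 - 196)**2) = sqrt(-133 + 38234**2) = sqrt(-133 + 1461838756) = sqrt(1461838623)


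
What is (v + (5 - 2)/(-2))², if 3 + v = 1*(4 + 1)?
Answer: ¼ ≈ 0.25000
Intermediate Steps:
v = 2 (v = -3 + 1*(4 + 1) = -3 + 1*5 = -3 + 5 = 2)
(v + (5 - 2)/(-2))² = (2 + (5 - 2)/(-2))² = (2 - ½*3)² = (2 - 3/2)² = (½)² = ¼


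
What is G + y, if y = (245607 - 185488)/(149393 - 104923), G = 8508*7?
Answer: 2648515439/44470 ≈ 59557.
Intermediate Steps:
G = 59556
y = 60119/44470 ≈ 1.3519
G + y = 59556 + 60119/44470 = 2648515439/44470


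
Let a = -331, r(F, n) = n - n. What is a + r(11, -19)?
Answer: -331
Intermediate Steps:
r(F, n) = 0
a + r(11, -19) = -331 + 0 = -331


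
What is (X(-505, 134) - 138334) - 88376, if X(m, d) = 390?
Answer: -226320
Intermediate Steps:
(X(-505, 134) - 138334) - 88376 = (390 - 138334) - 88376 = -137944 - 88376 = -226320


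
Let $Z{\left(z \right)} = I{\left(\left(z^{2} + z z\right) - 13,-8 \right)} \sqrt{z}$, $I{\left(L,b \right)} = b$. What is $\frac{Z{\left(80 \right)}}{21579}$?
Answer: $- \frac{32 \sqrt{5}}{21579} \approx -0.0033159$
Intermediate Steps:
$Z{\left(z \right)} = - 8 \sqrt{z}$
$\frac{Z{\left(80 \right)}}{21579} = \frac{\left(-8\right) \sqrt{80}}{21579} = - 8 \cdot 4 \sqrt{5} \cdot \frac{1}{21579} = - 32 \sqrt{5} \cdot \frac{1}{21579} = - \frac{32 \sqrt{5}}{21579}$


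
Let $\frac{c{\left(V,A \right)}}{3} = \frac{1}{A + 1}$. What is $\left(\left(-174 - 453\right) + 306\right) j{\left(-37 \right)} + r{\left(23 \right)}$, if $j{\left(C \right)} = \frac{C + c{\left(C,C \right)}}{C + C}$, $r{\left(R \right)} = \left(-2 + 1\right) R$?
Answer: $- \frac{54423}{296} \approx -183.86$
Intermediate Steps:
$c{\left(V,A \right)} = \frac{3}{1 + A}$ ($c{\left(V,A \right)} = \frac{3}{A + 1} = \frac{3}{1 + A}$)
$r{\left(R \right)} = - R$
$j{\left(C \right)} = \frac{C + \frac{3}{1 + C}}{2 C}$ ($j{\left(C \right)} = \frac{C + \frac{3}{1 + C}}{C + C} = \frac{C + \frac{3}{1 + C}}{2 C}$)
$\left(\left(-174 - 453\right) + 306\right) j{\left(-37 \right)} + r{\left(23 \right)} = \left(\left(-174 - 453\right) + 306\right) \frac{3 - 37 \left(1 - 37\right)}{2 \left(-37\right) \left(1 - 37\right)} - 23 = \left(-627 + 306\right) \frac{1}{2} \left(- \frac{1}{37}\right) \frac{1}{-36} \left(3 - -1332\right) - 23 = - 321 \cdot \frac{1}{2} \left(- \frac{1}{37}\right) \left(- \frac{1}{36}\right) \left(3 + 1332\right) - 23 = - 321 \cdot \frac{1}{2} \left(- \frac{1}{37}\right) \left(- \frac{1}{36}\right) 1335 - 23 = \left(-321\right) \frac{445}{888} - 23 = - \frac{47615}{296} - 23 = - \frac{54423}{296}$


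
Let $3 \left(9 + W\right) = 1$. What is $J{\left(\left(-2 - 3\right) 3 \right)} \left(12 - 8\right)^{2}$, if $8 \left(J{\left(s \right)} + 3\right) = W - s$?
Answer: $- \frac{106}{3} \approx -35.333$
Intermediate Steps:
$W = - \frac{26}{3}$ ($W = -9 + \frac{1}{3} \cdot 1 = -9 + \frac{1}{3} = - \frac{26}{3} \approx -8.6667$)
$J{\left(s \right)} = - \frac{49}{12} - \frac{s}{8}$ ($J{\left(s \right)} = -3 + \frac{- \frac{26}{3} - s}{8} = -3 - \left(\frac{13}{12} + \frac{s}{8}\right) = - \frac{49}{12} - \frac{s}{8}$)
$J{\left(\left(-2 - 3\right) 3 \right)} \left(12 - 8\right)^{2} = \left(- \frac{49}{12} - \frac{\left(-2 - 3\right) 3}{8}\right) \left(12 - 8\right)^{2} = \left(- \frac{49}{12} - \frac{\left(-5\right) 3}{8}\right) 4^{2} = \left(- \frac{49}{12} - - \frac{15}{8}\right) 16 = \left(- \frac{49}{12} + \frac{15}{8}\right) 16 = \left(- \frac{53}{24}\right) 16 = - \frac{106}{3}$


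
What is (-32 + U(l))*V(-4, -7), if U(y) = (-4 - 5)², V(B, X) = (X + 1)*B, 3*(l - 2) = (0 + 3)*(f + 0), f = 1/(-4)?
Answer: 1176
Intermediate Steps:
f = -¼ ≈ -0.25000
l = 7/4 (l = 2 + ((0 + 3)*(-¼ + 0))/3 = 2 + (3*(-¼))/3 = 2 + (⅓)*(-¾) = 2 - ¼ = 7/4 ≈ 1.7500)
V(B, X) = B*(1 + X) (V(B, X) = (1 + X)*B = B*(1 + X))
U(y) = 81 (U(y) = (-9)² = 81)
(-32 + U(l))*V(-4, -7) = (-32 + 81)*(-4*(1 - 7)) = 49*(-4*(-6)) = 49*24 = 1176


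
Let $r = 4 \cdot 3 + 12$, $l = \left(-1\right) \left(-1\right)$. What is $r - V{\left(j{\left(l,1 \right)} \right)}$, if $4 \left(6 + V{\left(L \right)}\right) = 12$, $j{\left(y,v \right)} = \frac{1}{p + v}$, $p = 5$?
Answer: $27$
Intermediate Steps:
$l = 1$
$j{\left(y,v \right)} = \frac{1}{5 + v}$
$V{\left(L \right)} = -3$ ($V{\left(L \right)} = -6 + \frac{1}{4} \cdot 12 = -6 + 3 = -3$)
$r = 24$ ($r = 12 + 12 = 24$)
$r - V{\left(j{\left(l,1 \right)} \right)} = 24 - -3 = 24 + 3 = 27$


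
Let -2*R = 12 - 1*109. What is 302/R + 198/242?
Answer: 7517/1067 ≈ 7.0450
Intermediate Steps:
R = 97/2 (R = -(12 - 1*109)/2 = -(12 - 109)/2 = -1/2*(-97) = 97/2 ≈ 48.500)
302/R + 198/242 = 302/(97/2) + 198/242 = 302*(2/97) + 198*(1/242) = 604/97 + 9/11 = 7517/1067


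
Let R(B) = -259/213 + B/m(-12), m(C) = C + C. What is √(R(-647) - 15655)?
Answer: I*√11345340630/852 ≈ 125.02*I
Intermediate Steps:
m(C) = 2*C
R(B) = -259/213 - B/24 (R(B) = -259/213 + B/((2*(-12))) = -259*1/213 + B/(-24) = -259/213 + B*(-1/24) = -259/213 - B/24)
√(R(-647) - 15655) = √((-259/213 - 1/24*(-647)) - 15655) = √((-259/213 + 647/24) - 15655) = √(43865/1704 - 15655) = √(-26632255/1704) = I*√11345340630/852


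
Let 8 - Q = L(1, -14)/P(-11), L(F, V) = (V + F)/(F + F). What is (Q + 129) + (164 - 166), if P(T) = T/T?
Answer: 283/2 ≈ 141.50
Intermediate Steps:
P(T) = 1
L(F, V) = (F + V)/(2*F) (L(F, V) = (F + V)/((2*F)) = (F + V)*(1/(2*F)) = (F + V)/(2*F))
Q = 29/2 (Q = 8 - (½)*(1 - 14)/1/1 = 8 - (½)*1*(-13) = 8 - (-13)/2 = 8 - 1*(-13/2) = 8 + 13/2 = 29/2 ≈ 14.500)
(Q + 129) + (164 - 166) = (29/2 + 129) + (164 - 166) = 287/2 - 2 = 283/2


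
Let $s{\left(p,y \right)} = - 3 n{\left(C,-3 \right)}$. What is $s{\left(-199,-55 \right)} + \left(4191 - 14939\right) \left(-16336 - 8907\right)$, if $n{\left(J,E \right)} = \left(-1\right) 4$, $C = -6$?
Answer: $271311776$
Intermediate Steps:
$n{\left(J,E \right)} = -4$
$s{\left(p,y \right)} = 12$ ($s{\left(p,y \right)} = \left(-3\right) \left(-4\right) = 12$)
$s{\left(-199,-55 \right)} + \left(4191 - 14939\right) \left(-16336 - 8907\right) = 12 + \left(4191 - 14939\right) \left(-16336 - 8907\right) = 12 - -271311764 = 12 + 271311764 = 271311776$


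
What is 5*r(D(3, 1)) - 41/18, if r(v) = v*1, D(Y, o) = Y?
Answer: 229/18 ≈ 12.722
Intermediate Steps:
r(v) = v
5*r(D(3, 1)) - 41/18 = 5*3 - 41/18 = 15 - 41*1/18 = 15 - 41/18 = 229/18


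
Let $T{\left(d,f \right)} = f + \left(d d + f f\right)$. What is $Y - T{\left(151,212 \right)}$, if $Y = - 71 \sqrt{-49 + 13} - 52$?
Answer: $-68009 - 426 i \approx -68009.0 - 426.0 i$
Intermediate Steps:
$T{\left(d,f \right)} = f + d^{2} + f^{2}$ ($T{\left(d,f \right)} = f + \left(d^{2} + f^{2}\right) = f + d^{2} + f^{2}$)
$Y = -52 - 426 i$ ($Y = - 71 \sqrt{-36} - 52 = - 71 \cdot 6 i - 52 = - 426 i - 52 = -52 - 426 i \approx -52.0 - 426.0 i$)
$Y - T{\left(151,212 \right)} = \left(-52 - 426 i\right) - \left(212 + 151^{2} + 212^{2}\right) = \left(-52 - 426 i\right) - \left(212 + 22801 + 44944\right) = \left(-52 - 426 i\right) - 67957 = -68009 - 426 i$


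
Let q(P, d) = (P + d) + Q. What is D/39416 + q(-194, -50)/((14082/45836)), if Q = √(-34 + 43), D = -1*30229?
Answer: -217916791397/277528056 ≈ -785.21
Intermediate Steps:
D = -30229
Q = 3 (Q = √9 = 3)
q(P, d) = 3 + P + d (q(P, d) = (P + d) + 3 = 3 + P + d)
D/39416 + q(-194, -50)/((14082/45836)) = -30229/39416 + (3 - 194 - 50)/((14082/45836)) = -30229*1/39416 - 241/(14082*(1/45836)) = -30229/39416 - 241/7041/22918 = -30229/39416 - 241*22918/7041 = -30229/39416 - 5523238/7041 = -217916791397/277528056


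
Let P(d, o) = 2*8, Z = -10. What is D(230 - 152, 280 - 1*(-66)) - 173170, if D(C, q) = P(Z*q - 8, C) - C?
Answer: -173232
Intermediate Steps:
P(d, o) = 16
D(C, q) = 16 - C
D(230 - 152, 280 - 1*(-66)) - 173170 = (16 - (230 - 152)) - 173170 = (16 - 1*78) - 173170 = (16 - 78) - 173170 = -62 - 173170 = -173232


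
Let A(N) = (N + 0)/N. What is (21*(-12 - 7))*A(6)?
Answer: -399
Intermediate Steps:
A(N) = 1 (A(N) = N/N = 1)
(21*(-12 - 7))*A(6) = (21*(-12 - 7))*1 = (21*(-19))*1 = -399*1 = -399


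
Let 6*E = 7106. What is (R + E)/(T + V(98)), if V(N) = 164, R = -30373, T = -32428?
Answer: 43783/48396 ≈ 0.90468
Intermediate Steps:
E = 3553/3 (E = (⅙)*7106 = 3553/3 ≈ 1184.3)
(R + E)/(T + V(98)) = (-30373 + 3553/3)/(-32428 + 164) = -87566/3/(-32264) = -87566/3*(-1/32264) = 43783/48396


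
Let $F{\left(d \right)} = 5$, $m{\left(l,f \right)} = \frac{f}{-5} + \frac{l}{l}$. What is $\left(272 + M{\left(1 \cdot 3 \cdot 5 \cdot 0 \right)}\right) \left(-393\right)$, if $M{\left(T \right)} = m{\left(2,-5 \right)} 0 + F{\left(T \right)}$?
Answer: $-108861$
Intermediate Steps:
$m{\left(l,f \right)} = 1 - \frac{f}{5}$ ($m{\left(l,f \right)} = f \left(- \frac{1}{5}\right) + 1 = - \frac{f}{5} + 1 = 1 - \frac{f}{5}$)
$M{\left(T \right)} = 5$ ($M{\left(T \right)} = \left(1 - -1\right) 0 + 5 = \left(1 + 1\right) 0 + 5 = 2 \cdot 0 + 5 = 0 + 5 = 5$)
$\left(272 + M{\left(1 \cdot 3 \cdot 5 \cdot 0 \right)}\right) \left(-393\right) = \left(272 + 5\right) \left(-393\right) = 277 \left(-393\right) = -108861$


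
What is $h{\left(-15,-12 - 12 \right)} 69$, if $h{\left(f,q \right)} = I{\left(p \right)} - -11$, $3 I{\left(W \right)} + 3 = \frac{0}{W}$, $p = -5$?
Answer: $690$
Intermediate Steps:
$I{\left(W \right)} = -1$ ($I{\left(W \right)} = -1 + \frac{0 \frac{1}{W}}{3} = -1 + \frac{1}{3} \cdot 0 = -1 + 0 = -1$)
$h{\left(f,q \right)} = 10$ ($h{\left(f,q \right)} = -1 - -11 = -1 + 11 = 10$)
$h{\left(-15,-12 - 12 \right)} 69 = 10 \cdot 69 = 690$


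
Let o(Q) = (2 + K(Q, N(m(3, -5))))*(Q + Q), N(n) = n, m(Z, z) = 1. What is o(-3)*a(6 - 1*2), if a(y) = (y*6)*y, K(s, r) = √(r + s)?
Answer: -1152 - 576*I*√2 ≈ -1152.0 - 814.59*I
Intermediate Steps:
o(Q) = 2*Q*(2 + √(1 + Q)) (o(Q) = (2 + √(1 + Q))*(Q + Q) = (2 + √(1 + Q))*(2*Q) = 2*Q*(2 + √(1 + Q)))
a(y) = 6*y² (a(y) = (6*y)*y = 6*y²)
o(-3)*a(6 - 1*2) = (2*(-3)*(2 + √(1 - 3)))*(6*(6 - 1*2)²) = (2*(-3)*(2 + √(-2)))*(6*(6 - 2)²) = (2*(-3)*(2 + I*√2))*(6*4²) = (-12 - 6*I*√2)*(6*16) = (-12 - 6*I*√2)*96 = -1152 - 576*I*√2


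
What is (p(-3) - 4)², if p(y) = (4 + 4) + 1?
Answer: 25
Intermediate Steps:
p(y) = 9 (p(y) = 8 + 1 = 9)
(p(-3) - 4)² = (9 - 4)² = 5² = 25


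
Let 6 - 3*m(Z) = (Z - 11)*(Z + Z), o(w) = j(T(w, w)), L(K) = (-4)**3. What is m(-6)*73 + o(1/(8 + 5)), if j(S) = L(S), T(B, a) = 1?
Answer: -4882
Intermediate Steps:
L(K) = -64
j(S) = -64
o(w) = -64
m(Z) = 2 - 2*Z*(-11 + Z)/3 (m(Z) = 2 - (Z - 11)*(Z + Z)/3 = 2 - (-11 + Z)*2*Z/3 = 2 - 2*Z*(-11 + Z)/3)
m(-6)*73 + o(1/(8 + 5)) = (2 - 2/3*(-6)**2 + (22/3)*(-6))*73 - 64 = (2 - 2/3*36 - 44)*73 - 64 = (2 - 24 - 44)*73 - 64 = -66*73 - 64 = -4818 - 64 = -4882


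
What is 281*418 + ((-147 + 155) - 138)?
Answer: 117328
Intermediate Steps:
281*418 + ((-147 + 155) - 138) = 117458 + (8 - 138) = 117458 - 130 = 117328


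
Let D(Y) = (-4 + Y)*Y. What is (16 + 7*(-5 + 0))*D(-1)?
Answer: -95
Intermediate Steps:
D(Y) = Y*(-4 + Y)
(16 + 7*(-5 + 0))*D(-1) = (16 + 7*(-5 + 0))*(-(-4 - 1)) = (16 + 7*(-5))*(-1*(-5)) = (16 - 35)*5 = -19*5 = -95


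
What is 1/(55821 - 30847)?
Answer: 1/24974 ≈ 4.0042e-5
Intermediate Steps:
1/(55821 - 30847) = 1/24974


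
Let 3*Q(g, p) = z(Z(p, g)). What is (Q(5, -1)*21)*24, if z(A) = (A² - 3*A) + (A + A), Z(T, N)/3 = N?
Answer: 35280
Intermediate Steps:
Z(T, N) = 3*N
z(A) = A² - A (z(A) = (A² - 3*A) + 2*A = A² - A)
Q(g, p) = g*(-1 + 3*g) (Q(g, p) = ((3*g)*(-1 + 3*g))/3 = (3*g*(-1 + 3*g))/3 = g*(-1 + 3*g))
(Q(5, -1)*21)*24 = ((5*(-1 + 3*5))*21)*24 = ((5*(-1 + 15))*21)*24 = ((5*14)*21)*24 = (70*21)*24 = 1470*24 = 35280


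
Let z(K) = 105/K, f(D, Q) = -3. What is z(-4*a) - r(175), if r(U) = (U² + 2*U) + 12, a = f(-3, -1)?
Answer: -123913/4 ≈ -30978.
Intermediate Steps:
a = -3
r(U) = 12 + U² + 2*U
z(-4*a) - r(175) = 105/((-4*(-3))) - (12 + 175² + 2*175) = 105/12 - (12 + 30625 + 350) = 105*(1/12) - 1*30987 = 35/4 - 30987 = -123913/4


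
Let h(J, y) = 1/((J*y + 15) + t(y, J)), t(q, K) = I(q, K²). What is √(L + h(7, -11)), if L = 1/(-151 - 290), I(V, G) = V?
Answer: I*√37522/1533 ≈ 0.12636*I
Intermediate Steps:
t(q, K) = q
L = -1/441 (L = 1/(-441) = -1/441 ≈ -0.0022676)
h(J, y) = 1/(15 + y + J*y) (h(J, y) = 1/((J*y + 15) + y) = 1/((15 + J*y) + y) = 1/(15 + y + J*y))
√(L + h(7, -11)) = √(-1/441 + 1/(15 - 11 + 7*(-11))) = √(-1/441 + 1/(15 - 11 - 77)) = √(-1/441 + 1/(-73)) = √(-1/441 - 1/73) = √(-514/32193) = I*√37522/1533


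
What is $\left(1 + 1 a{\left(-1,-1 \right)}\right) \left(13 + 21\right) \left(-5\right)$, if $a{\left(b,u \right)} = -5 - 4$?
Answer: $1360$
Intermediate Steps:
$a{\left(b,u \right)} = -9$
$\left(1 + 1 a{\left(-1,-1 \right)}\right) \left(13 + 21\right) \left(-5\right) = \left(1 + 1 \left(-9\right)\right) \left(13 + 21\right) \left(-5\right) = \left(1 - 9\right) 34 \left(-5\right) = \left(-8\right) 34 \left(-5\right) = \left(-272\right) \left(-5\right) = 1360$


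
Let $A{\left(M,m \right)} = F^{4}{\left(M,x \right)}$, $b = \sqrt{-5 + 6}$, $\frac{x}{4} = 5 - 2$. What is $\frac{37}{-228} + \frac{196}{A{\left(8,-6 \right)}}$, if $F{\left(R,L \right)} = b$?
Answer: $\frac{44651}{228} \approx 195.84$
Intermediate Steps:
$x = 12$ ($x = 4 \left(5 - 2\right) = 4 \cdot 3 = 12$)
$b = 1$ ($b = \sqrt{1} = 1$)
$F{\left(R,L \right)} = 1$
$A{\left(M,m \right)} = 1$ ($A{\left(M,m \right)} = 1^{4} = 1$)
$\frac{37}{-228} + \frac{196}{A{\left(8,-6 \right)}} = \frac{37}{-228} + \frac{196}{1} = 37 \left(- \frac{1}{228}\right) + 196 \cdot 1 = - \frac{37}{228} + 196 = \frac{44651}{228}$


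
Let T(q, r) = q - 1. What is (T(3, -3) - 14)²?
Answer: 144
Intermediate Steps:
T(q, r) = -1 + q
(T(3, -3) - 14)² = ((-1 + 3) - 14)² = (2 - 14)² = (-12)² = 144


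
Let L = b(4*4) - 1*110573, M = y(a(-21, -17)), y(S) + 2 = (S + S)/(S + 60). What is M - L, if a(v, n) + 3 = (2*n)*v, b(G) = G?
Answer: 28413109/257 ≈ 1.1056e+5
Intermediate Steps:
a(v, n) = -3 + 2*n*v (a(v, n) = -3 + (2*n)*v = -3 + 2*n*v)
y(S) = -2 + 2*S/(60 + S) (y(S) = -2 + (S + S)/(S + 60) = -2 + (2*S)/(60 + S) = -2 + 2*S/(60 + S))
M = -40/257 (M = -120/(60 + (-3 + 2*(-17)*(-21))) = -120/(60 + (-3 + 714)) = -120/(60 + 711) = -120/771 = -120*1/771 = -40/257 ≈ -0.15564)
L = -110557 (L = 4*4 - 1*110573 = 16 - 110573 = -110557)
M - L = -40/257 - 1*(-110557) = -40/257 + 110557 = 28413109/257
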